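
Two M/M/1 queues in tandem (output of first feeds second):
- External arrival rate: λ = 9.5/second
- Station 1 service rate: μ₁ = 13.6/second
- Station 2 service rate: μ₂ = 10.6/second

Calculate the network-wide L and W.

By Jackson's theorem, each station behaves as independent M/M/1.
Station 1: ρ₁ = 9.5/13.6 = 0.6985, L₁ = ρ₁/(1-ρ₁) = λ/(μ₁-λ) = 9.5/4.10 = 2.31707
Station 2: ρ₂ = 9.5/10.6 = 0.8962, L₂ = ρ₂/(1-ρ₂) = λ/(μ₂-λ) = 9.5/1.10 = 8.63636
Total: L = L₁ + L₂ = 2.31707 + 8.63636 = 10.9534
W = L/λ = 10.9534/9.5 = 1.1530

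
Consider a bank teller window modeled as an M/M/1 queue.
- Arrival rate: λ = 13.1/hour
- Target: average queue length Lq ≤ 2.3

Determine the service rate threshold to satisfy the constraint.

For M/M/1: Lq = λ²/(μ(μ-λ))
Need Lq ≤ 2.3, i.e. μ(μ-λ) ≥ λ²/2.3
μ² - 13.1μ - 171.61/2.3 ≥ 0  →  μ² - 13.1μ - 74.61304 ≥ 0
Quadratic formula (positive root): μ = [λ + √(λ² + 4×74.61304)]/2
Discriminant: 171.61 + 4×74.61304 = 470.0622, √470.0622 = 21.6809
μ ≥ (13.1 + 21.6809)/2 = 17.3905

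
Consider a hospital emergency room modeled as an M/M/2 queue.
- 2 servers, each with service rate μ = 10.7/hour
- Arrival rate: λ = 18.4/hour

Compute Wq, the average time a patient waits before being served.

Traffic intensity: ρ = λ/(cμ) = 18.4/(2×10.7) = 0.8598
Since ρ = 0.8598 < 1, system is stable.
Offered load a = λ/μ = cρ = 18.4/10.7 = 1.7196
P₀ = [ Σₙ₌₀^1 aⁿ/n! + a^2/(2!(1-ρ)) ]⁻¹
Σ = a^0/0! + a^1/1! = 1.0000 + 1.7196 = 2.7196
a^2/(2!(1-ρ)) = 2.95711/(2 × 0.140187) = 10.5470
P₀ = 1/(2.7196 + 10.5470) = 0.07538
Lq = P₀·a^2·ρ / (2!(1-ρ)²) = 0.0753769 × 2.95711 × 0.859813 / (2 × 0.0196524) = 4.8760
Wq = Lq/λ = 4.8760/18.4 = 0.2650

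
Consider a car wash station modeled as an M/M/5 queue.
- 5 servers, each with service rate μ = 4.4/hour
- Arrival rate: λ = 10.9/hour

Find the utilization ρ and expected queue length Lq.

Traffic intensity: ρ = λ/(cμ) = 10.9/(5×4.4) = 0.4955
Since ρ = 0.4955 < 1, system is stable.
Offered load a = λ/μ = cρ = 10.9/4.4 = 2.4773
P₀ = [ Σₙ₌₀^4 aⁿ/n! + a^5/(5!(1-ρ)) ]⁻¹
Σ = a^0/0! + a^1/1! + a^2/2! + a^3/3! + a^4/4! = 1.0000 + 2.4773 + 3.0684 + 2.5338 + 1.5692 = 10.6487
a^5/(5!(1-ρ)) = 93.2973/(120 × 0.50455) = 1.5409
P₀ = 1/(10.6487 + 1.5409) = 0.08204
Lq = P₀·a^5·ρ / (5!(1-ρ)²) = 0.08204 × 93.2973 × 0.4955 / (120 × 0.2546) = 0.1241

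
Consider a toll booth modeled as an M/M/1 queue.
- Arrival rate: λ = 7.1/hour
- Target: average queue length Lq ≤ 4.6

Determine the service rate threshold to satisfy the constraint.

For M/M/1: Lq = λ²/(μ(μ-λ))
Need Lq ≤ 4.6, i.e. μ(μ-λ) ≥ λ²/4.6
μ² - 7.1μ - 50.41/4.6 ≥ 0  →  μ² - 7.1μ - 10.9587 ≥ 0
Quadratic formula (positive root): μ = [λ + √(λ² + 4×10.9587)]/2
Discriminant: 50.41 + 4×10.9587 = 94.2448, √94.2448 = 9.7080
μ ≥ (7.1 + 9.7080)/2 = 8.4040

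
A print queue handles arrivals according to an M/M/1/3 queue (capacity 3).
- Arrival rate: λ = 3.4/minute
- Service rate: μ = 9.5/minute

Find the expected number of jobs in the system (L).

ρ = λ/μ = 3.4/9.5 = 0.3579
P₀ = (1-ρ)/(1-ρ^(K+1)) = (1-0.3579)/(1-0.3579^4) = 0.6421/0.9836 = 0.6528
P_K = P₀×ρ^K = 0.65281 × 0.3579^3 = 0.65281 × 0.045844 = 0.02993
L = ρ[1 - (K+1)ρ^K + Kρ^(K+1)] / [(1-ρ)(1-ρ^(K+1))]
L = 0.3579 × (1 - 4×0.04584 + 3×0.01641) / ((1 - 0.3579) × (1 - 0.01641)) = 0.4907 jobs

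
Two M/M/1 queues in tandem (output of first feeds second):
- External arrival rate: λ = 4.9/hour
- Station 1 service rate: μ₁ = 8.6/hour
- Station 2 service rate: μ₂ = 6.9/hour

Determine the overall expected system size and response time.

By Jackson's theorem, each station behaves as independent M/M/1.
Station 1: ρ₁ = 4.9/8.6 = 0.5698, L₁ = ρ₁/(1-ρ₁) = λ/(μ₁-λ) = 4.9/3.70 = 1.3243
Station 2: ρ₂ = 4.9/6.9 = 0.7101, L₂ = ρ₂/(1-ρ₂) = λ/(μ₂-λ) = 4.9/2.00 = 2.4500
Total: L = L₁ + L₂ = 1.3243 + 2.4500 = 3.7743
W = L/λ = 3.7743/4.9 = 0.7703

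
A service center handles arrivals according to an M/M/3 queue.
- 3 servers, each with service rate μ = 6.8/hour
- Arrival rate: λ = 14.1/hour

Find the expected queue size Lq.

Traffic intensity: ρ = λ/(cμ) = 14.1/(3×6.8) = 0.6912
Since ρ = 0.6912 < 1, system is stable.
Offered load a = λ/μ = cρ = 14.1/6.8 = 2.0735
P₀ = [ Σₙ₌₀^2 aⁿ/n! + a^3/(3!(1-ρ)) ]⁻¹
Σ = a^0/0! + a^1/1! + a^2/2! = 1.0000 + 2.0735 + 2.1498 = 5.2233
a^3/(3!(1-ρ)) = 8.9152/(6 × 0.30882) = 4.8114
P₀ = 1/(5.2233 + 4.8114) = 0.09965
Lq = P₀·a^3·ρ / (3!(1-ρ)²) = 0.09965 × 8.9152 × 0.6912 / (6 × 0.09537) = 1.0731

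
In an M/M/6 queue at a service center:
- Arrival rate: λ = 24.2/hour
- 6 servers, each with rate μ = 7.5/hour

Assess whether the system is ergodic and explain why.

Stability requires ρ = λ/(cμ) < 1
ρ = 24.2/(6 × 7.5) = 24.2/45.00 = 0.5378
Since 0.5378 < 1, the system is STABLE.
The servers are busy 53.78% of the time.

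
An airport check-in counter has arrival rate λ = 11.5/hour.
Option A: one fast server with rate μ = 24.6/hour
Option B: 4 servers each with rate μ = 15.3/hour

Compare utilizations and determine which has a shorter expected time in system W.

Option A: single server μ = 24.6 (M/M/1)
  ρ_A = 11.5/24.6 = 0.4675
  W_A = 1/(μ-λ) = 1/(24.6-11.5) = 1/13.10 = 0.07634

Option B: 4 servers μ = 15.3 (M/M/4)
  ρ_B = λ/(cμ) = 11.5/(4×15.3) = 0.1879
  Offered load a = λ/μ = cρ = 11.5/15.3 = 0.7516
  P₀ = [ Σₙ₌₀^3 aⁿ/n! + a^4/(4!(1-ρ)) ]⁻¹
  Σ = a^0/0! + a^1/1! + a^2/2! + a^3/3! = 1.0000 + 0.7516 + 0.2825 + 0.07077 = 2.1049
  a^4/(4!(1-ρ)) = 0.3192/(24 × 0.8121) = 0.01638
  P₀ = 1/(2.1049 + 0.01638) = 0.4714
  Lq = P₀·a^4·ρ / (4!(1-ρ)²) = 0.4714 × 0.3192 × 0.1879 / (24 × 0.6595) = 0.001786
  Wq_B = Lq/λ = 0.0017863/11.5 = 0.00015533
  W_B = Wq_B + 1/μ = 0.00015533 + 0.065359 = 0.06551

Since W_B = 0.06551 < W_A = 0.07634, Option B (multiple servers) has the shorter time in system.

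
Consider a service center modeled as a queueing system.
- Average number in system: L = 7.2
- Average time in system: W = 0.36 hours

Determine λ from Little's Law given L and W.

Little's Law: L = λW, so λ = L/W
λ = 7.2/0.36 = 20.0000 customers/hour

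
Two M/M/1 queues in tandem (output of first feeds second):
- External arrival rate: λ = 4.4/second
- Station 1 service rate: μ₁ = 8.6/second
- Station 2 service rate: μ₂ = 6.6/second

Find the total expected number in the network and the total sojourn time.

By Jackson's theorem, each station behaves as independent M/M/1.
Station 1: ρ₁ = 4.4/8.6 = 0.5116, L₁ = ρ₁/(1-ρ₁) = λ/(μ₁-λ) = 4.4/4.20 = 1.0476
Station 2: ρ₂ = 4.4/6.6 = 0.6667, L₂ = ρ₂/(1-ρ₂) = λ/(μ₂-λ) = 4.4/2.20 = 2.0000
Total: L = L₁ + L₂ = 1.0476 + 2.0000 = 3.0476
W = L/λ = 3.0476/4.4 = 0.6926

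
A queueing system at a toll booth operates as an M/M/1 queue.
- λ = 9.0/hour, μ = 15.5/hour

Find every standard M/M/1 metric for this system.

Step 1: ρ = λ/μ = 9.0/15.5 = 0.5806
Step 2: L = λ/(μ-λ) = 9.0/6.50 = 1.3846
Step 3: Lq = λ²/(μ(μ-λ)) = 81.00/(15.5×6.50) = 0.8040
Step 4: W = 1/(μ-λ) = 1/6.50 = 0.15385
Step 5: Wq = λ/(μ(μ-λ)) = 9.0/(15.5×6.50) = 0.08933
Step 6: P(0) = 1-ρ = 0.4194
Verify: L = λW = 9.0×0.15385 = 1.3846 ✔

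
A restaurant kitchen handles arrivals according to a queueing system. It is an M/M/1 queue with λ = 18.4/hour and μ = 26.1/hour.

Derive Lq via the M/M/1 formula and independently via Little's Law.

Method 1 (direct): Lq = λ²/(μ(μ-λ)) = 338.56/(26.1 × 7.70) = 1.6846

Method 2 (Little's Law):
W = 1/(μ-λ) = 1/7.70 = 0.12987
Wq = W - 1/μ = 0.12987 - 0.038314 = 0.091556
Lq = λWq = 18.4 × 0.091556 = 1.6846 ✔ (matches Method 1)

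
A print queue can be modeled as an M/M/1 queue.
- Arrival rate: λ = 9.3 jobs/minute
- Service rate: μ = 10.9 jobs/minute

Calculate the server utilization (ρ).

Server utilization: ρ = λ/μ
ρ = 9.3/10.9 = 0.8532
The server is busy 85.32% of the time.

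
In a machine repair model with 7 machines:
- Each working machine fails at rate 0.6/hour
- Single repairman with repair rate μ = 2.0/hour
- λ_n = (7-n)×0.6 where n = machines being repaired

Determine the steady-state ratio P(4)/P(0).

P(4)/P(0) = ∏_{i=0}^{4-1} λ_i/μ_{i+1}
= (7-0)×0.6/2.0 × (7-1)×0.6/2.0 × (7-2)×0.6/2.0 × (7-3)×0.6/2.0
= 6.8040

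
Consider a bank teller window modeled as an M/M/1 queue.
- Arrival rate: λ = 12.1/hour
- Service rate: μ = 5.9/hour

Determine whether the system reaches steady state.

Stability requires ρ = λ/(cμ) < 1
ρ = 12.1/(1 × 5.9) = 12.1/5.90 = 2.0508
Since 2.0508 ≥ 1, the system is UNSTABLE.
Queue grows without bound. Need μ > λ = 12.1.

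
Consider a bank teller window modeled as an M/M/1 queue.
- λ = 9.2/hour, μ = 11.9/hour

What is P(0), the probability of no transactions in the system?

ρ = λ/μ = 9.2/11.9 = 0.7731
P(0) = 1 - ρ = 1 - 0.7731 = 0.2269
The server is idle 22.69% of the time.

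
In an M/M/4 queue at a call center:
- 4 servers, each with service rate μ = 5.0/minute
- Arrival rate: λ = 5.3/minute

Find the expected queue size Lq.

Traffic intensity: ρ = λ/(cμ) = 5.3/(4×5.0) = 0.2650
Since ρ = 0.2650 < 1, system is stable.
Offered load a = λ/μ = cρ = 5.3/5.0 = 1.0600
P₀ = [ Σₙ₌₀^3 aⁿ/n! + a^4/(4!(1-ρ)) ]⁻¹
Σ = a^0/0! + a^1/1! + a^2/2! + a^3/3! = 1.0000 + 1.0600 + 0.5618 + 0.1985 = 2.8203
a^4/(4!(1-ρ)) = 1.2625/(24 × 0.7350) = 0.07157
P₀ = 1/(2.8203 + 0.07157) = 0.3458
Lq = P₀·a^4·ρ / (4!(1-ρ)²) = 0.34580 × 1.2625 × 0.26500 / (24 × 0.54022) = 0.008923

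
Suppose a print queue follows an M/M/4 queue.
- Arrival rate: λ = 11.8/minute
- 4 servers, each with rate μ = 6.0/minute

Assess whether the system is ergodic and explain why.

Stability requires ρ = λ/(cμ) < 1
ρ = 11.8/(4 × 6.0) = 11.8/24.00 = 0.4917
Since 0.4917 < 1, the system is STABLE.
The servers are busy 49.17% of the time.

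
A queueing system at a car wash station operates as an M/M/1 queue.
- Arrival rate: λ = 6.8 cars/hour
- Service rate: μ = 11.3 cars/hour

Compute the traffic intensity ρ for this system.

Server utilization: ρ = λ/μ
ρ = 6.8/11.3 = 0.6018
The server is busy 60.18% of the time.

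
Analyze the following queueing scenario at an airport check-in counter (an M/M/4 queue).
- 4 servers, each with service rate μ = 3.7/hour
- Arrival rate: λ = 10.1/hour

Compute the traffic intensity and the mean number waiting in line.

Traffic intensity: ρ = λ/(cμ) = 10.1/(4×3.7) = 0.6824
Since ρ = 0.6824 < 1, system is stable.
Offered load a = λ/μ = cρ = 10.1/3.7 = 2.7297
P₀ = [ Σₙ₌₀^3 aⁿ/n! + a^4/(4!(1-ρ)) ]⁻¹
Σ = a^0/0! + a^1/1! + a^2/2! + a^3/3! = 1.0000 + 2.7297 + 3.7257 + 3.3901 = 10.8455
a^4/(4!(1-ρ)) = 55.5237/(24 × 0.31757) = 7.2850
P₀ = 1/(10.8455 + 7.2850) = 0.05516
Lq = P₀·a^4·ρ / (4!(1-ρ)²) = 0.055156 × 55.5237 × 0.68243 / (24 × 0.10085) = 0.8635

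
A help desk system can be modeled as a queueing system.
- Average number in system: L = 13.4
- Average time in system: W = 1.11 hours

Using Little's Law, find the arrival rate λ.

Little's Law: L = λW, so λ = L/W
λ = 13.4/1.11 = 12.0721 tickets/hour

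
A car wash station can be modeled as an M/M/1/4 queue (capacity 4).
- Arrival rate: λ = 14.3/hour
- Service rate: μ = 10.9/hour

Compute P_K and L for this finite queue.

ρ = λ/μ = 14.3/10.9 = 1.31193
P₀ = (1-ρ)/(1-ρ^(K+1)) = (1-1.31193)/(1-1.31193^5) = -0.3119/-2.8865 = 0.1081
P_K = P₀×ρ^K = 0.10807 × 1.31193^4 = 0.10807 × 2.9624 = 0.3201
Blocking probability P_4 = 0.3201 (32.01%)
L = ρ[1 - (K+1)ρ^K + Kρ^(K+1)] / [(1-ρ)(1-ρ^(K+1))]
L = 1.31193 × (1 - 5×2.96239 + 4×3.88645) / ((1 - 1.31193) × (1 - 3.88645)) = 2.5264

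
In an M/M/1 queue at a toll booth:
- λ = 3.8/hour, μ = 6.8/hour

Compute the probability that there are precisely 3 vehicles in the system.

ρ = λ/μ = 3.8/6.8 = 0.55882
P(n) = (1-ρ)ρⁿ
P(3) = (1-0.55882) × 0.55882^3
P(3) = 0.4412 × 0.1745
P(3) = 0.07699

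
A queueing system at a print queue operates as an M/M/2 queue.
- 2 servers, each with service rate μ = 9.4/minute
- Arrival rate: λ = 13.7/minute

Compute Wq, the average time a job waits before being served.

Traffic intensity: ρ = λ/(cμ) = 13.7/(2×9.4) = 0.7287
Since ρ = 0.7287 < 1, system is stable.
Offered load a = λ/μ = cρ = 13.7/9.4 = 1.4574
P₀ = [ Σₙ₌₀^1 aⁿ/n! + a^2/(2!(1-ρ)) ]⁻¹
Σ = a^0/0! + a^1/1! = 1.0000 + 1.4574 = 2.4574
a^2/(2!(1-ρ)) = 2.1242/(2 × 0.27128) = 3.9151
P₀ = 1/(2.4574 + 3.9151) = 0.1569
Lq = P₀·a^2·ρ / (2!(1-ρ)²) = 0.15692 × 2.1242 × 0.72872 / (2 × 0.073591) = 1.6504
Wq = Lq/λ = 1.6504/13.7 = 0.1205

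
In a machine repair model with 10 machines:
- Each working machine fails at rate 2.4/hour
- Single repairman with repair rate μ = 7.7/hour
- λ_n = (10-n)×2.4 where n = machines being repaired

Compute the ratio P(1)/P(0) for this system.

P(1)/P(0) = ∏_{i=0}^{1-1} λ_i/μ_{i+1}
= (10-0)×2.4/7.7
= 3.1169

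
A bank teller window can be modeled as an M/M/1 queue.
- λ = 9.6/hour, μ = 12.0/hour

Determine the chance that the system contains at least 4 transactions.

ρ = λ/μ = 9.6/12.0 = 0.8000
P(N ≥ n) = ρⁿ
P(N ≥ 4) = 0.8000^4
P(N ≥ 4) = 0.4096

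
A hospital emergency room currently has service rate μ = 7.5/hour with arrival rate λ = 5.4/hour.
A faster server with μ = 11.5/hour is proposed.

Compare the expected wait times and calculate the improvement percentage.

System 1: ρ₁ = 5.4/7.5 = 0.7200, W₁ = 1/(7.5-5.4) = 0.47619
System 2: ρ₂ = 5.4/11.5 = 0.4696, W₂ = 1/(11.5-5.4) = 0.16393
Improvement: (W₁-W₂)/W₁ = (0.47619-0.16393)/0.47619 = 65.57%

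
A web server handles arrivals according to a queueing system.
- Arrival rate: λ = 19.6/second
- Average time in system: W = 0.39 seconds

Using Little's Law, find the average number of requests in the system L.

Little's Law: L = λW
L = 19.6 × 0.39 = 7.6440 requests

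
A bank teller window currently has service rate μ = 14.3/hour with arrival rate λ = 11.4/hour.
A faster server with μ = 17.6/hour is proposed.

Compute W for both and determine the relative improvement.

System 1: ρ₁ = 11.4/14.3 = 0.7972, W₁ = 1/(14.3-11.4) = 0.34483
System 2: ρ₂ = 11.4/17.6 = 0.6477, W₂ = 1/(17.6-11.4) = 0.16129
Improvement: (W₁-W₂)/W₁ = (0.34483-0.16129)/0.34483 = 53.23%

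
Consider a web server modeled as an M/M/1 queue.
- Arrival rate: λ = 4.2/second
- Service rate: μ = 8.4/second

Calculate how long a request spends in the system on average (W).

First, compute utilization: ρ = λ/μ = 4.2/8.4 = 0.5000
For M/M/1: W = 1/(μ-λ)
W = 1/(8.4-4.2) = 1/4.20
W = 0.2381 seconds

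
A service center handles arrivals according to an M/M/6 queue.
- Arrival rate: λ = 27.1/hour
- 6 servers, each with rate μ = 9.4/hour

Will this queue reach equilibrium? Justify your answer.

Stability requires ρ = λ/(cμ) < 1
ρ = 27.1/(6 × 9.4) = 27.1/56.40 = 0.4805
Since 0.4805 < 1, the system is STABLE.
The servers are busy 48.05% of the time.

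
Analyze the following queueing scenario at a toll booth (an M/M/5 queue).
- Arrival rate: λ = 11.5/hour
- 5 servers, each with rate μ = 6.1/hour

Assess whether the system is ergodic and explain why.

Stability requires ρ = λ/(cμ) < 1
ρ = 11.5/(5 × 6.1) = 11.5/30.50 = 0.3770
Since 0.3770 < 1, the system is STABLE.
The servers are busy 37.70% of the time.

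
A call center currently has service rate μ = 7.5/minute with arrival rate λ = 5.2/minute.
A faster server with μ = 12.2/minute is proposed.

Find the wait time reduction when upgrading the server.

System 1: ρ₁ = 5.2/7.5 = 0.6933, W₁ = 1/(7.5-5.2) = 0.43478
System 2: ρ₂ = 5.2/12.2 = 0.4262, W₂ = 1/(12.2-5.2) = 0.14286
Improvement: (W₁-W₂)/W₁ = (0.43478-0.14286)/0.43478 = 67.14%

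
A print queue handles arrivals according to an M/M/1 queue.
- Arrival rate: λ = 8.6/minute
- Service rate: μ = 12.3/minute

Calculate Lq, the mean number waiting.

ρ = λ/μ = 8.6/12.3 = 0.6992
For M/M/1: Lq = λ²/(μ(μ-λ))
Lq = 73.96/(12.3 × 3.70)
Lq = 1.6251 jobs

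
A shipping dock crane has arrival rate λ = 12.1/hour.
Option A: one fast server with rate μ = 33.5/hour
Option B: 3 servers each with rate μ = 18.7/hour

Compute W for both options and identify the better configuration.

Option A: single server μ = 33.5 (M/M/1)
  ρ_A = 12.1/33.5 = 0.3612
  W_A = 1/(μ-λ) = 1/(33.5-12.1) = 1/21.40 = 0.04673

Option B: 3 servers μ = 18.7 (M/M/3)
  ρ_B = λ/(cμ) = 12.1/(3×18.7) = 0.2157
  Offered load a = λ/μ = cρ = 12.1/18.7 = 0.6471
  P₀ = [ Σₙ₌₀^2 aⁿ/n! + a^3/(3!(1-ρ)) ]⁻¹
  Σ = a^0/0! + a^1/1! + a^2/2! = 1.0000 + 0.6471 + 0.2093 = 1.8564
  a^3/(3!(1-ρ)) = 0.2709/(6 × 0.7843) = 0.05757
  P₀ = 1/(1.8564 + 0.05757) = 0.5225
  Lq = P₀·a^3·ρ / (3!(1-ρ)²) = 0.522474 × 0.270914 × 0.215686 / (6 × 0.615148) = 0.008272
  Wq_B = Lq/λ = 0.008272/12.1 = 0.0006836
  W_B = Wq_B + 1/μ = 0.0006836 + 0.05348 = 0.05416

Since W_A = 0.04673 < W_B = 0.05416, Option A (single fast server) has the shorter time in system.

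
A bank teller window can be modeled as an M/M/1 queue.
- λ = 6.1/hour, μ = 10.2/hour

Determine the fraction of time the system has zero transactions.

ρ = λ/μ = 6.1/10.2 = 0.5980
P(0) = 1 - ρ = 1 - 0.5980 = 0.4020
The server is idle 40.20% of the time.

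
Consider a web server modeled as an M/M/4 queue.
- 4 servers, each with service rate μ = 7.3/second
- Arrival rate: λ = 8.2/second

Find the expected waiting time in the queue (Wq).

Traffic intensity: ρ = λ/(cμ) = 8.2/(4×7.3) = 0.2808
Since ρ = 0.2808 < 1, system is stable.
Offered load a = λ/μ = cρ = 8.2/7.3 = 1.1233
P₀ = [ Σₙ₌₀^3 aⁿ/n! + a^4/(4!(1-ρ)) ]⁻¹
Σ = a^0/0! + a^1/1! + a^2/2! + a^3/3! = 1.0000 + 1.1233 + 0.6309 + 0.2362 = 2.9904
a^4/(4!(1-ρ)) = 1.5921/(24 × 0.7192) = 0.09224
P₀ = 1/(2.9904 + 0.09224) = 0.3244
Lq = P₀·a^4·ρ / (4!(1-ρ)²) = 0.3244 × 1.5921 × 0.2808 / (24 × 0.5172) = 0.01168
Wq = Lq/λ = 0.011684/8.2 = 0.001425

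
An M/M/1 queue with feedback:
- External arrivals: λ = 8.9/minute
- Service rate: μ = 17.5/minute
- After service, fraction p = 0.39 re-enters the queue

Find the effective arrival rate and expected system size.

Effective arrival rate: λ_eff = λ/(1-p) = 8.9/(1-0.39) = 8.9/0.61 = 14.590164
ρ = λ_eff/μ = 14.590164/17.5 = 0.833724
L = ρ/(1-ρ) = 0.833724/(1-0.833724) = 5.0141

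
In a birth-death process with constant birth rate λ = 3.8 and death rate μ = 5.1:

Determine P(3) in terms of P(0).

For constant rates: P(n)/P(0) = (λ/μ)^n
P(3)/P(0) = (3.8/5.1)^3 = 0.7451^3 = 0.4137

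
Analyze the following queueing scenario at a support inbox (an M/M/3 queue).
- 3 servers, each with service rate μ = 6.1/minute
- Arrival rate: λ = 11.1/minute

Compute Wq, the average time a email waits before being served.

Traffic intensity: ρ = λ/(cμ) = 11.1/(3×6.1) = 0.6066
Since ρ = 0.6066 < 1, system is stable.
Offered load a = λ/μ = cρ = 11.1/6.1 = 1.8197
P₀ = [ Σₙ₌₀^2 aⁿ/n! + a^3/(3!(1-ρ)) ]⁻¹
Σ = a^0/0! + a^1/1! + a^2/2! = 1.0000 + 1.8197 + 1.6556 = 4.4753
a^3/(3!(1-ρ)) = 6.0253/(6 × 0.39344) = 2.5524
P₀ = 1/(4.4753 + 2.5524) = 0.1423
Lq = P₀·a^3·ρ / (3!(1-ρ)²) = 0.14229 × 6.0253 × 0.60656 / (6 × 0.15480) = 0.5599
Wq = Lq/λ = 0.5599/11.1 = 0.05044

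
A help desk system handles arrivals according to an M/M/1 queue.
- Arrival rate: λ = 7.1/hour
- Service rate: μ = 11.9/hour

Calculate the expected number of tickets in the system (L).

ρ = λ/μ = 7.1/11.9 = 0.5966
For M/M/1: L = λ/(μ-λ)
L = 7.1/(11.9-7.1) = 7.1/4.80
L = 1.4792 tickets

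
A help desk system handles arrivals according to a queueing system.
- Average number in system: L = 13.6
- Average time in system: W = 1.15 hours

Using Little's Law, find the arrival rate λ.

Little's Law: L = λW, so λ = L/W
λ = 13.6/1.15 = 11.8261 tickets/hour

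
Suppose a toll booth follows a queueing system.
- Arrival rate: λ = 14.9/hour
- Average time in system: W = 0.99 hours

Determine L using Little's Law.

Little's Law: L = λW
L = 14.9 × 0.99 = 14.7510 vehicles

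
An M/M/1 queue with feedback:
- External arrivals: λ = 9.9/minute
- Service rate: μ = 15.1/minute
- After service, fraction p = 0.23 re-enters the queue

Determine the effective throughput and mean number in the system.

Effective arrival rate: λ_eff = λ/(1-p) = 9.9/(1-0.23) = 9.9/0.77 = 12.85714
ρ = λ_eff/μ = 12.85714/15.1 = 0.851466
L = ρ/(1-ρ) = 0.851466/(1-0.851466) = 5.7325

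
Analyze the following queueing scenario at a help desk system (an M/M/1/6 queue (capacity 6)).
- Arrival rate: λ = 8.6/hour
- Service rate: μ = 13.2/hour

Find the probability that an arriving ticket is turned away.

ρ = λ/μ = 8.6/13.2 = 0.65152
P₀ = (1-ρ)/(1-ρ^(K+1)) = (1-0.65152)/(1-0.65152^7) = 0.3485/0.9502 = 0.3668
P_K = P₀×ρ^K = 0.3668 × 0.65152^6 = 0.3668 × 0.07648 = 0.02805
Blocking probability = 2.80%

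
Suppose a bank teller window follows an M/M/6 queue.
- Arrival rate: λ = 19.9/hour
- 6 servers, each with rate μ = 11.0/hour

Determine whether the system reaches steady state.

Stability requires ρ = λ/(cμ) < 1
ρ = 19.9/(6 × 11.0) = 19.9/66.00 = 0.3015
Since 0.3015 < 1, the system is STABLE.
The servers are busy 30.15% of the time.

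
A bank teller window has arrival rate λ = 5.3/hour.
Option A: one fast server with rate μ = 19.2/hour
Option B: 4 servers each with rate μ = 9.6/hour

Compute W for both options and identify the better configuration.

Option A: single server μ = 19.2 (M/M/1)
  ρ_A = 5.3/19.2 = 0.2760
  W_A = 1/(μ-λ) = 1/(19.2-5.3) = 1/13.90 = 0.07194

Option B: 4 servers μ = 9.6 (M/M/4)
  ρ_B = λ/(cμ) = 5.3/(4×9.6) = 0.1380
  Offered load a = λ/μ = cρ = 5.3/9.6 = 0.5521
  P₀ = [ Σₙ₌₀^3 aⁿ/n! + a^4/(4!(1-ρ)) ]⁻¹
  Σ = a^0/0! + a^1/1! + a^2/2! + a^3/3! = 1.0000 + 0.55208 + 0.15240 + 0.028045 = 1.7325
  a^4/(4!(1-ρ)) = 0.09290/(24 × 0.8620) = 0.004491
  P₀ = 1/(1.7325 + 0.004491) = 0.5757
  Lq = P₀·a^4·ρ / (4!(1-ρ)²) = 0.57570 × 0.092901 × 0.13802 / (24 × 0.74301) = 0.0004140
  Wq_B = Lq/λ = 0.000413956/5.3 = 0.000078105
  W_B = Wq_B + 1/μ = 0.000078105 + 0.10417 = 0.1042

Since W_A = 0.07194 < W_B = 0.1042, Option A (single fast server) has the shorter time in system.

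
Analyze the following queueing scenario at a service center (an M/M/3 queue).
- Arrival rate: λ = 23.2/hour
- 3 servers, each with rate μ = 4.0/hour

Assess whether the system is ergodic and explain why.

Stability requires ρ = λ/(cμ) < 1
ρ = 23.2/(3 × 4.0) = 23.2/12.00 = 1.9333
Since 1.9333 ≥ 1, the system is UNSTABLE.
Need c > λ/μ = 23.2/4.0 = 5.80.
Minimum servers needed: c = 6.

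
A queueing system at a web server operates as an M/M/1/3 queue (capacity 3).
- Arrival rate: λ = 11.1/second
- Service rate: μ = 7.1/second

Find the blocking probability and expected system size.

ρ = λ/μ = 11.1/7.1 = 1.5634
P₀ = (1-ρ)/(1-ρ^(K+1)) = (1-1.5634)/(1-1.5634^4) = -0.5634/-4.9742 = 0.1133
P_K = P₀×ρ^K = 0.11326 × 1.5634^3 = 0.11326 × 3.8213 = 0.4328
Blocking probability P_3 = 0.4328 (43.28%)
L = ρ[1 - (K+1)ρ^K + Kρ^(K+1)] / [(1-ρ)(1-ρ^(K+1))]
L = 1.5634 × (1 - 4×3.8213 + 3×5.9742) / ((1 - 1.5634) × (1 - 5.9742)) = 2.0292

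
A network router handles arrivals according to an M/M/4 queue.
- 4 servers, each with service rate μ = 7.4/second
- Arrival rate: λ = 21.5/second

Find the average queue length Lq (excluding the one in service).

Traffic intensity: ρ = λ/(cμ) = 21.5/(4×7.4) = 0.7264
Since ρ = 0.7264 < 1, system is stable.
Offered load a = λ/μ = cρ = 21.5/7.4 = 2.9054
P₀ = [ Σₙ₌₀^3 aⁿ/n! + a^4/(4!(1-ρ)) ]⁻¹
Σ = a^0/0! + a^1/1! + a^2/2! + a^3/3! = 1.0000 + 2.9054 + 4.2207 + 4.0876 = 12.2137
a^4/(4!(1-ρ)) = 71.2569/(24 × 0.27365) = 10.8498
P₀ = 1/(12.2137 + 10.8498) = 0.04336
Lq = P₀·a^4·ρ / (4!(1-ρ)²) = 0.043359 × 71.2569 × 0.72635 / (24 × 0.074884) = 1.2487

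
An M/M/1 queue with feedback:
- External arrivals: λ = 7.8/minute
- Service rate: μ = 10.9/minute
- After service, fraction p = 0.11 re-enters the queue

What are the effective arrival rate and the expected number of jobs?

Effective arrival rate: λ_eff = λ/(1-p) = 7.8/(1-0.11) = 7.8/0.89 = 8.7640
ρ = λ_eff/μ = 8.7640/10.9 = 0.80404
L = ρ/(1-ρ) = 0.80404/(1-0.80404) = 4.1031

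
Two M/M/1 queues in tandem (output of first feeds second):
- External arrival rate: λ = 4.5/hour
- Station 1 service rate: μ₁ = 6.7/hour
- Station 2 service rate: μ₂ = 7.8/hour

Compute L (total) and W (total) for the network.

By Jackson's theorem, each station behaves as independent M/M/1.
Station 1: ρ₁ = 4.5/6.7 = 0.6716, L₁ = ρ₁/(1-ρ₁) = λ/(μ₁-λ) = 4.5/2.20 = 2.0455
Station 2: ρ₂ = 4.5/7.8 = 0.5769, L₂ = ρ₂/(1-ρ₂) = λ/(μ₂-λ) = 4.5/3.30 = 1.3636
Total: L = L₁ + L₂ = 2.0455 + 1.3636 = 3.4091
W = L/λ = 3.4091/4.5 = 0.7576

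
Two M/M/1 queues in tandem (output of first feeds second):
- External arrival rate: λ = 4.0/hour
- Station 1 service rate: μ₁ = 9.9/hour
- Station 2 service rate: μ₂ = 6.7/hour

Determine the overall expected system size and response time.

By Jackson's theorem, each station behaves as independent M/M/1.
Station 1: ρ₁ = 4.0/9.9 = 0.4040, L₁ = ρ₁/(1-ρ₁) = λ/(μ₁-λ) = 4.0/5.90 = 0.677966
Station 2: ρ₂ = 4.0/6.7 = 0.5970, L₂ = ρ₂/(1-ρ₂) = λ/(μ₂-λ) = 4.0/2.70 = 1.48148
Total: L = L₁ + L₂ = 0.677966 + 1.48148 = 2.1594
W = L/λ = 2.1594/4.0 = 0.5399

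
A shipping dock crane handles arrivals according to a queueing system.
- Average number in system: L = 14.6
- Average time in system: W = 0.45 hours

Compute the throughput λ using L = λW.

Little's Law: L = λW, so λ = L/W
λ = 14.6/0.45 = 32.4444 containers/hour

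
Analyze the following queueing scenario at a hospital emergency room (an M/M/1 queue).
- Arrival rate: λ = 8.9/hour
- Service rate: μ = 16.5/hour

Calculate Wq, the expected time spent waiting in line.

First, compute utilization: ρ = λ/μ = 8.9/16.5 = 0.5394
For M/M/1: Wq = λ/(μ(μ-λ))
Wq = 8.9/(16.5 × (16.5-8.9))
Wq = 8.9/(16.5 × 7.60)
Wq = 0.07097 hours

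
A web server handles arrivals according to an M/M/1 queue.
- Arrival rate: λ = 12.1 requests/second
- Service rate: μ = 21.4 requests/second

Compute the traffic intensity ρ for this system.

Server utilization: ρ = λ/μ
ρ = 12.1/21.4 = 0.5654
The server is busy 56.54% of the time.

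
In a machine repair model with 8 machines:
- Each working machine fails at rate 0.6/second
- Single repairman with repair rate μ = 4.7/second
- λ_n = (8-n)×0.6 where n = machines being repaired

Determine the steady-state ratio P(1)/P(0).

P(1)/P(0) = ∏_{i=0}^{1-1} λ_i/μ_{i+1}
= (8-0)×0.6/4.7
= 1.0213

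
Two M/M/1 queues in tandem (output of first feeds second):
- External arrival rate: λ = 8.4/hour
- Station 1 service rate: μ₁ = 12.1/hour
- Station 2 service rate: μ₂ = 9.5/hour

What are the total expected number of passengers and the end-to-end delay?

By Jackson's theorem, each station behaves as independent M/M/1.
Station 1: ρ₁ = 8.4/12.1 = 0.6942, L₁ = ρ₁/(1-ρ₁) = λ/(μ₁-λ) = 8.4/3.70 = 2.27027
Station 2: ρ₂ = 8.4/9.5 = 0.8842, L₂ = ρ₂/(1-ρ₂) = λ/(μ₂-λ) = 8.4/1.10 = 7.63636
Total: L = L₁ + L₂ = 2.27027 + 7.63636 = 9.9066
W = L/λ = 9.9066/8.4 = 1.1794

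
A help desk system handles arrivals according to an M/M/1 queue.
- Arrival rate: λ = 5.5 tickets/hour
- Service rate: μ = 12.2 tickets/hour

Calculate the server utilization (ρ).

Server utilization: ρ = λ/μ
ρ = 5.5/12.2 = 0.4508
The server is busy 45.08% of the time.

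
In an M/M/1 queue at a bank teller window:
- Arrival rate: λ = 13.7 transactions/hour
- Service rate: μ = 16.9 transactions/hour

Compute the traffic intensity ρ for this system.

Server utilization: ρ = λ/μ
ρ = 13.7/16.9 = 0.8107
The server is busy 81.07% of the time.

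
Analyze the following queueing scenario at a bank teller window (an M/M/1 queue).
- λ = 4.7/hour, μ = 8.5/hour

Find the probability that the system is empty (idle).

ρ = λ/μ = 4.7/8.5 = 0.5529
P(0) = 1 - ρ = 1 - 0.5529 = 0.4471
The server is idle 44.71% of the time.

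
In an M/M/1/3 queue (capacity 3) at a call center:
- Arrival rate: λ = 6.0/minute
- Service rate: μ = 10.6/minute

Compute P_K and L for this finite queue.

ρ = λ/μ = 6.0/10.6 = 0.56604
P₀ = (1-ρ)/(1-ρ^(K+1)) = (1-0.56604)/(1-0.56604^4) = 0.43396/0.89734 = 0.4836
P_K = P₀×ρ^K = 0.48361 × 0.56604^3 = 0.48361 × 0.18136 = 0.08771
Blocking probability P_3 = 0.08771 (8.77%)
L = ρ[1 - (K+1)ρ^K + Kρ^(K+1)] / [(1-ρ)(1-ρ^(K+1))]
L = 0.56604 × (1 - 4×0.1814 + 3×0.1027) / ((1 - 0.56604) × (1 - 0.1027)) = 0.8468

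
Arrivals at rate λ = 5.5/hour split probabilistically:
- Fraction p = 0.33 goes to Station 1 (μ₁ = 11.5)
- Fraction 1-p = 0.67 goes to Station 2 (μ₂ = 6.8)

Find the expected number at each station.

Effective rates: λ₁ = 5.5×0.33 = 1.815, λ₂ = 5.5×0.67 = 3.685
Station 1: ρ₁ = 1.815/11.5 = 0.1578, L₁ = ρ₁/(1-ρ₁) = 0.1578/(1-0.1578) = 0.1874
Station 2: ρ₂ = 3.685/6.8 = 0.54191, L₂ = ρ₂/(1-ρ₂) = 0.54191/(1-0.54191) = 1.1830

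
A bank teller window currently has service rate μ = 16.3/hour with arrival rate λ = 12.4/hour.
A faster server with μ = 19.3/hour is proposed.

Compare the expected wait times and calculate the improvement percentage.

System 1: ρ₁ = 12.4/16.3 = 0.7607, W₁ = 1/(16.3-12.4) = 0.25641
System 2: ρ₂ = 12.4/19.3 = 0.6425, W₂ = 1/(19.3-12.4) = 0.14493
Improvement: (W₁-W₂)/W₁ = (0.25641-0.14493)/0.25641 = 43.48%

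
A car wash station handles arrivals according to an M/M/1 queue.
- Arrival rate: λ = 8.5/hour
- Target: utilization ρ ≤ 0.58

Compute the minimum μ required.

ρ = λ/μ, so μ = λ/ρ
μ ≥ 8.5/0.58 = 14.6552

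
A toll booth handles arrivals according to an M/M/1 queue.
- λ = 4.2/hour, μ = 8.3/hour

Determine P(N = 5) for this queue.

ρ = λ/μ = 4.2/8.3 = 0.5060
P(n) = (1-ρ)ρⁿ
P(5) = (1-0.5060) × 0.5060^5
P(5) = 0.4940 × 0.03317
P(5) = 0.01639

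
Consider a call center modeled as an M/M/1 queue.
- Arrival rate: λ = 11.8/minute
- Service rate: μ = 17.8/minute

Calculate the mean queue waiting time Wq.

First, compute utilization: ρ = λ/μ = 11.8/17.8 = 0.6629
For M/M/1: Wq = λ/(μ(μ-λ))
Wq = 11.8/(17.8 × (17.8-11.8))
Wq = 11.8/(17.8 × 6.00)
Wq = 0.1105 minutes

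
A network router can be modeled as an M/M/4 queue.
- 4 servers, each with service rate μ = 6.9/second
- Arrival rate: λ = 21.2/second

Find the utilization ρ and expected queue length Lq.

Traffic intensity: ρ = λ/(cμ) = 21.2/(4×6.9) = 0.7681
Since ρ = 0.7681 < 1, system is stable.
Offered load a = λ/μ = cρ = 21.2/6.9 = 3.0725
P₀ = [ Σₙ₌₀^3 aⁿ/n! + a^4/(4!(1-ρ)) ]⁻¹
Σ = a^0/0! + a^1/1! + a^2/2! + a^3/3! = 1.0000 + 3.0725 + 4.7200 + 4.8340 = 13.6265
a^4/(4!(1-ρ)) = 89.1142/(24 × 0.231884) = 16.0127
P₀ = 1/(13.6265 + 16.0127) = 0.03374
Lq = P₀·a^4·ρ / (4!(1-ρ)²) = 0.03374 × 89.1142 × 0.7681 / (24 × 0.05377) = 1.7896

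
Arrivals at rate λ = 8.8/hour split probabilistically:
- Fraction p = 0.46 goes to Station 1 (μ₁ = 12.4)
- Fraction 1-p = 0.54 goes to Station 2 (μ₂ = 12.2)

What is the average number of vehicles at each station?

Effective rates: λ₁ = 8.8×0.46 = 4.048, λ₂ = 8.8×0.54 = 4.752
Station 1: ρ₁ = 4.048/12.4 = 0.32645, L₁ = ρ₁/(1-ρ₁) = 0.32645/(1-0.32645) = 0.4847
Station 2: ρ₂ = 4.752/12.2 = 0.3895, L₂ = ρ₂/(1-ρ₂) = 0.3895/(1-0.3895) = 0.6380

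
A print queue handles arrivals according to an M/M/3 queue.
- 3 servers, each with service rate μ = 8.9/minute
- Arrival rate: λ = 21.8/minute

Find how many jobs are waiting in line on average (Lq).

Traffic intensity: ρ = λ/(cμ) = 21.8/(3×8.9) = 0.8165
Since ρ = 0.8165 < 1, system is stable.
Offered load a = λ/μ = cρ = 21.8/8.9 = 2.4494
P₀ = [ Σₙ₌₀^2 aⁿ/n! + a^3/(3!(1-ρ)) ]⁻¹
Σ = a^0/0! + a^1/1! + a^2/2! = 1.0000 + 2.4494 + 2.9999 = 6.4493
a^3/(3!(1-ρ)) = 14.6960/(6 × 0.18352) = 13.3464
P₀ = 1/(6.4493 + 13.3464) = 0.05052
Lq = P₀·a^3·ρ / (3!(1-ρ)²) = 0.050516 × 14.6960 × 0.81648 / (6 × 0.033680) = 2.9995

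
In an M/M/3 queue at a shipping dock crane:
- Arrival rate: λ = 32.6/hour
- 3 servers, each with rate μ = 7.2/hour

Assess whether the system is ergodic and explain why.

Stability requires ρ = λ/(cμ) < 1
ρ = 32.6/(3 × 7.2) = 32.6/21.60 = 1.5093
Since 1.5093 ≥ 1, the system is UNSTABLE.
Need c > λ/μ = 32.6/7.2 = 4.53.
Minimum servers needed: c = 5.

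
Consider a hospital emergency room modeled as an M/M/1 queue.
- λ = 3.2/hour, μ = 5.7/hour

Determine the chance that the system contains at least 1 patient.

ρ = λ/μ = 3.2/5.7 = 0.5614
P(N ≥ n) = ρⁿ
P(N ≥ 1) = 0.5614^1
P(N ≥ 1) = 0.5614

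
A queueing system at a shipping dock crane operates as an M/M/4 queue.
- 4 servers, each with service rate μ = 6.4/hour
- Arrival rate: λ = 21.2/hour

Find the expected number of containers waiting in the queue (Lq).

Traffic intensity: ρ = λ/(cμ) = 21.2/(4×6.4) = 0.8281
Since ρ = 0.8281 < 1, system is stable.
Offered load a = λ/μ = cρ = 21.2/6.4 = 3.3125
P₀ = [ Σₙ₌₀^3 aⁿ/n! + a^4/(4!(1-ρ)) ]⁻¹
Σ = a^0/0! + a^1/1! + a^2/2! + a^3/3! = 1.0000 + 3.3125 + 5.4863 + 6.0578 = 15.8566
a^4/(4!(1-ρ)) = 120.3992/(24 × 0.171875) = 29.1877
P₀ = 1/(15.8566 + 29.1877) = 0.02220
Lq = P₀·a^4·ρ / (4!(1-ρ)²) = 0.0222004 × 120.3992 × 0.828125 / (24 × 0.0295410) = 3.1221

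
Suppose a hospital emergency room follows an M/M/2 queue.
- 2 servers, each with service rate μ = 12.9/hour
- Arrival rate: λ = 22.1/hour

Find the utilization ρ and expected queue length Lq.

Traffic intensity: ρ = λ/(cμ) = 22.1/(2×12.9) = 0.8566
Since ρ = 0.8566 < 1, system is stable.
Offered load a = λ/μ = cρ = 22.1/12.9 = 1.7132
P₀ = [ Σₙ₌₀^1 aⁿ/n! + a^2/(2!(1-ρ)) ]⁻¹
Σ = a^0/0! + a^1/1! = 1.0000 + 1.7132 = 2.7132
a^2/(2!(1-ρ)) = 2.93498/(2 × 0.143411) = 10.2328
P₀ = 1/(2.7132 + 10.2328) = 0.07724
Lq = P₀·a^2·ρ / (2!(1-ρ)²) = 0.0772443 × 2.93498 × 0.856589 / (2 × 0.0205667) = 4.7212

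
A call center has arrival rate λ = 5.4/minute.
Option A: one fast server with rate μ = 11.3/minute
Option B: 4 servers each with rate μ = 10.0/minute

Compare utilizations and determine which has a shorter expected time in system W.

Option A: single server μ = 11.3 (M/M/1)
  ρ_A = 5.4/11.3 = 0.4779
  W_A = 1/(μ-λ) = 1/(11.3-5.4) = 1/5.90 = 0.1695

Option B: 4 servers μ = 10.0 (M/M/4)
  ρ_B = λ/(cμ) = 5.4/(4×10.0) = 0.1350
  Offered load a = λ/μ = cρ = 5.4/10.0 = 0.5400
  P₀ = [ Σₙ₌₀^3 aⁿ/n! + a^4/(4!(1-ρ)) ]⁻¹
  Σ = a^0/0! + a^1/1! + a^2/2! + a^3/3! = 1.0000 + 0.5400 + 0.1458 + 0.02624 = 1.7120
  a^4/(4!(1-ρ)) = 0.08503/(24 × 0.8650) = 0.004096
  P₀ = 1/(1.7120 + 0.004096) = 0.5827
  Lq = P₀·a^4·ρ / (4!(1-ρ)²) = 0.5827 × 0.08503 × 0.1350 / (24 × 0.7482) = 0.0003725
  Wq_B = Lq/λ = 0.0003725/5.4 = 0.00006898
  W_B = Wq_B + 1/μ = 0.00006898 + 0.1000 = 0.1001

Since W_B = 0.1001 < W_A = 0.1695, Option B (multiple servers) has the shorter time in system.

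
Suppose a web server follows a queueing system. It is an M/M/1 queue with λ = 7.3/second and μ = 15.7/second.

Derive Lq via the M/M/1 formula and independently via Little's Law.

Method 1 (direct): Lq = λ²/(μ(μ-λ)) = 53.29/(15.7 × 8.40) = 0.4041

Method 2 (Little's Law):
W = 1/(μ-λ) = 1/8.40 = 0.119048
Wq = W - 1/μ = 0.119048 - 0.0636943 = 0.05535
Lq = λWq = 7.3 × 0.05535 = 0.4041 ✔ (matches Method 1)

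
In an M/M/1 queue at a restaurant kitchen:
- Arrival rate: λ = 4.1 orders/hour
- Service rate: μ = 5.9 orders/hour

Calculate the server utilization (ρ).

Server utilization: ρ = λ/μ
ρ = 4.1/5.9 = 0.6949
The server is busy 69.49% of the time.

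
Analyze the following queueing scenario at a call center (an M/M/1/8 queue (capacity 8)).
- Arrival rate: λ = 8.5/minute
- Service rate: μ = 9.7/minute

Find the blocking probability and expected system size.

ρ = λ/μ = 8.5/9.7 = 0.87629
P₀ = (1-ρ)/(1-ρ^(K+1)) = (1-0.87629)/(1-0.87629^9) = 0.1237/0.6953 = 0.1779
P_K = P₀×ρ^K = 0.1779 × 0.87629^8 = 0.1779 × 0.3477 = 0.06186
Blocking probability P_8 = 0.06186 (6.19%)
L = ρ[1 - (K+1)ρ^K + Kρ^(K+1)] / [(1-ρ)(1-ρ^(K+1))]
L = 0.87629 × (1 - 9×0.347683 + 8×0.304671) / ((1 - 0.87629) × (1 - 0.304671)) = 3.1399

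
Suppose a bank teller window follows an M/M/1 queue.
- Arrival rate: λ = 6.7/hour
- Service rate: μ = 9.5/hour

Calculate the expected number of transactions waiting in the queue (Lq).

ρ = λ/μ = 6.7/9.5 = 0.7053
For M/M/1: Lq = λ²/(μ(μ-λ))
Lq = 44.89/(9.5 × 2.80)
Lq = 1.6876 transactions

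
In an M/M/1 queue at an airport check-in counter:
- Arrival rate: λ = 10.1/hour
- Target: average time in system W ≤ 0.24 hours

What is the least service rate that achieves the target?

For M/M/1: W = 1/(μ-λ)
Need W ≤ 0.24, so 1/(μ-λ) ≤ 0.24
μ - λ ≥ 1/0.24 = 4.1667
μ ≥ 10.1 + 4.1667 = 14.2667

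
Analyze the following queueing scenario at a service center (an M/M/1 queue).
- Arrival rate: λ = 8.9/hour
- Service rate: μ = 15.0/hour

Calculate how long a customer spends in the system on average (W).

First, compute utilization: ρ = λ/μ = 8.9/15.0 = 0.5933
For M/M/1: W = 1/(μ-λ)
W = 1/(15.0-8.9) = 1/6.10
W = 0.1639 hours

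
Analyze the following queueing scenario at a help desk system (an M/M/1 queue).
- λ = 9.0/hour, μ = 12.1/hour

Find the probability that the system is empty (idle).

ρ = λ/μ = 9.0/12.1 = 0.7438
P(0) = 1 - ρ = 1 - 0.7438 = 0.2562
The server is idle 25.62% of the time.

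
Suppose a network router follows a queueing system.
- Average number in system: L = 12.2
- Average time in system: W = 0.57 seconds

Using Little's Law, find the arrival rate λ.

Little's Law: L = λW, so λ = L/W
λ = 12.2/0.57 = 21.4035 packets/second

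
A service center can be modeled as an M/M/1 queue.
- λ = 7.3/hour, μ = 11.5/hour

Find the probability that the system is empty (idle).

ρ = λ/μ = 7.3/11.5 = 0.6348
P(0) = 1 - ρ = 1 - 0.6348 = 0.3652
The server is idle 36.52% of the time.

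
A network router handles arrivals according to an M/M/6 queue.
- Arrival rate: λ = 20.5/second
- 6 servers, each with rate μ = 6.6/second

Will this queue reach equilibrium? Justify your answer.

Stability requires ρ = λ/(cμ) < 1
ρ = 20.5/(6 × 6.6) = 20.5/39.60 = 0.5177
Since 0.5177 < 1, the system is STABLE.
The servers are busy 51.77% of the time.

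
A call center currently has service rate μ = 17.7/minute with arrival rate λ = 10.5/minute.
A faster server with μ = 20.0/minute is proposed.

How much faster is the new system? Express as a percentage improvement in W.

System 1: ρ₁ = 10.5/17.7 = 0.5932, W₁ = 1/(17.7-10.5) = 0.13889
System 2: ρ₂ = 10.5/20.0 = 0.5250, W₂ = 1/(20.0-10.5) = 0.10526
Improvement: (W₁-W₂)/W₁ = (0.13889-0.10526)/0.13889 = 24.21%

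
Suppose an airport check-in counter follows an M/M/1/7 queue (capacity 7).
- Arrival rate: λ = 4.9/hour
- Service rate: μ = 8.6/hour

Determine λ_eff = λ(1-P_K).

ρ = λ/μ = 4.9/8.6 = 0.56977
P₀ = (1-ρ)/(1-ρ^(K+1)) = (1-0.56977)/(1-0.56977^8) = 0.43023/0.98889 = 0.4351
P_K = P₀×ρ^K = 0.43506 × 0.56977^7 = 0.43506 × 0.019494 = 0.008481
λ_eff = λ(1-P_K) = 4.9 × (1 - 0.008481) = 4.9 × 0.9915 = 4.8584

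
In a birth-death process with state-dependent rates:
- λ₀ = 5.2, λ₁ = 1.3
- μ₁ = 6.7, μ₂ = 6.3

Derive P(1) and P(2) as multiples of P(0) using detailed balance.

Balance equations:
State 0: λ₀P₀ = μ₁P₁ → P₁ = (λ₀/μ₁)P₀ = (5.2/6.7)P₀ = 0.7761P₀
State 1: P₂ = (λ₀λ₁)/(μ₁μ₂)P₀ = (5.2×1.3)/(6.7×6.3)P₀ = 0.1602P₀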